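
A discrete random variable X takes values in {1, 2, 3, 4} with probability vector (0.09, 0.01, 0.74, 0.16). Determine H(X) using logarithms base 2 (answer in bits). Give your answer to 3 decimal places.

H(X) = −Σ p·log₂ p.
  −(0.09)·log₂(0.09) = 0.3127
  −(0.01)·log₂(0.01) = 0.0664
  −(0.74)·log₂(0.74) = 0.3215
  −(0.16)·log₂(0.16) = 0.4230
Sum: 0.3127 + 0.0664 + 0.3215 + 0.4230 = 1.124 bits.

1.124 bits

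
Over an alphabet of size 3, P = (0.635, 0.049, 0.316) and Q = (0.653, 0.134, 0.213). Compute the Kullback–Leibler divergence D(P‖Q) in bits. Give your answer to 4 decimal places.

0.0831 bits

D(P‖Q) = Σ p·log₂(p/q).
  0.635·log₂(0.635/0.653) = -0.02561
  0.049·log₂(0.049/0.134) = -0.07112
  0.316·log₂(0.316/0.213) = 0.17983
D(P‖Q) = 0.0831 bits.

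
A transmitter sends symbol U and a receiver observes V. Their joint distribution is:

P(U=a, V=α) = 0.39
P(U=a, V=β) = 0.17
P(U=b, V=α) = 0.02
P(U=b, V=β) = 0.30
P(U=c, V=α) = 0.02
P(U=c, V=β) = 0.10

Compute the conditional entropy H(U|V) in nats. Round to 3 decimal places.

Marginals: p(U) = (0.5600, 0.3200, 0.1200), p(V) = (0.4300, 0.5700).
H(U|V) = Σ p(V) · H(U|V=·).
  V=α: p=0.4300, H(U|V=α) = 0.3740
  V=β: p=0.5700, H(U|V=β) = 1.0040
Weighted sum = 0.733 nats.

0.733 nats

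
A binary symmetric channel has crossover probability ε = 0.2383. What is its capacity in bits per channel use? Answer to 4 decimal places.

Binary symmetric channel: C = 1 − h₂(ε) where h₂ is the binary entropy function.
h₂(0.2383) = −0.2383·log₂0.2383 − 0.7617·log₂0.7617 = 0.7922.
C = 1 − 0.7922 = 0.2078 bits per channel use.

0.2078 bits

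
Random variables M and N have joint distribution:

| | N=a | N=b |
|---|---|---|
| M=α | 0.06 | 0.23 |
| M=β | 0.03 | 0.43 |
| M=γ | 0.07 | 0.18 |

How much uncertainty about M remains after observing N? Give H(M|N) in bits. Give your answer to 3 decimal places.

1.486 bits

Chain rule: H(M|N) = H(M,N) − H(N).
Marginals: p(M) = (0.2900, 0.4600, 0.2500), p(N) = (0.1600, 0.8400).
H(M,N) = 2.1204 bits; H(N) = 0.6343 bits.
H(M|N) = 2.1204 − 0.6343 = 1.486 bits.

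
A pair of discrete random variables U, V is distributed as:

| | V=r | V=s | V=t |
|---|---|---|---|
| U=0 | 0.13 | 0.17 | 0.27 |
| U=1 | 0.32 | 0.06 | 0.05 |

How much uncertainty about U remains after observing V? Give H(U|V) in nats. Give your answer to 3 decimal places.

Marginals: p(U) = (0.5700, 0.4300), p(V) = (0.4500, 0.2300, 0.3200).
H(U|V) = Σ p(V) · H(U|V=·).
  V=r: p=0.4500, H(U|V=r) = 0.6012
  V=s: p=0.2300, H(U|V=s) = 0.5740
  V=t: p=0.3200, H(U|V=t) = 0.4334
Weighted sum = 0.541 nats.

0.541 nats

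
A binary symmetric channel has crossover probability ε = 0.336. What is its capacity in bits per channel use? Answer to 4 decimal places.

Binary symmetric channel: C = 1 − h₂(ε) where h₂ is the binary entropy function.
h₂(0.336) = −0.336·log₂0.336 − 0.664·log₂0.664 = 0.9209.
C = 1 − 0.9209 = 0.0791 bits per channel use.

0.0791 bits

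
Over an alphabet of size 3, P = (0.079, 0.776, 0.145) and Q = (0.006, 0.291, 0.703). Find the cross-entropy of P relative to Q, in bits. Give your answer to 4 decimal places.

2.0388 bits

H(P,Q) = −Σ p·log₂ q.
  −0.079·log₂(0.006) = 0.58308
  −0.776·log₂(0.291) = 1.38199
  −0.145·log₂(0.703) = 0.07372
H(P,Q) = 2.0388 bits.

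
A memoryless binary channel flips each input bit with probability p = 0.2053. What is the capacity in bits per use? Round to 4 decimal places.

0.2676 bits

Binary symmetric channel: C = 1 − h₂(ε) where h₂ is the binary entropy function.
h₂(0.2053) = −0.2053·log₂0.2053 − 0.7947·log₂0.7947 = 0.7324.
C = 1 − 0.7324 = 0.2676 bits per channel use.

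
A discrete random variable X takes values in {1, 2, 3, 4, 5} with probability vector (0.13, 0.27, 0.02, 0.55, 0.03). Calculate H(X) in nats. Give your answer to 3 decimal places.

H(X) = −Σ p·ln p.
  −(0.13)·ln(0.13) = 0.2652
  −(0.27)·ln(0.27) = 0.3535
  −(0.02)·ln(0.02) = 0.0782
  −(0.55)·ln(0.55) = 0.3288
  −(0.03)·ln(0.03) = 0.1052
Sum: 0.2652 + 0.3535 + 0.0782 + 0.3288 + 0.1052 = 1.131 nats.

1.131 nats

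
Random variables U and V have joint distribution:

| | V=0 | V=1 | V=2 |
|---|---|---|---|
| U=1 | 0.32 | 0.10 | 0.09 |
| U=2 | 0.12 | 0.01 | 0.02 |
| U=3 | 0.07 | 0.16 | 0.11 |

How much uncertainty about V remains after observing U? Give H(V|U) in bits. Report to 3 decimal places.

1.324 bits

Chain rule: H(V|U) = H(U,V) − H(U).
Marginals: p(U) = (0.5100, 0.1500, 0.3400), p(V) = (0.5100, 0.2700, 0.2200).
H(U,V) = 2.7591 bits; H(U) = 1.4351 bits.
H(V|U) = 2.7591 − 1.4351 = 1.324 bits.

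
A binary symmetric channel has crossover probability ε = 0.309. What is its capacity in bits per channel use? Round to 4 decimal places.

Binary symmetric channel: C = 1 − h₂(ε) where h₂ is the binary entropy function.
h₂(0.309) = −0.309·log₂0.309 − 0.691·log₂0.691 = 0.8920.
C = 1 − 0.8920 = 0.1080 bits per channel use.

0.1080 bits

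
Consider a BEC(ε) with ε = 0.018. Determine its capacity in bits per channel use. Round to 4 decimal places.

0.9820 bits

Binary erasure channel: capacity C = 1 − ε.
C = 1 − 0.018 = 0.9820 bits per channel use.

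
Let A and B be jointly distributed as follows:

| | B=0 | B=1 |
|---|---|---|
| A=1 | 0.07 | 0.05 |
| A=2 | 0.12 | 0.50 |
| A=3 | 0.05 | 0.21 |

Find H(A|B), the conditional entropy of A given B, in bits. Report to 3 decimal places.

Marginals: p(A) = (0.1200, 0.6200, 0.2600), p(B) = (0.2400, 0.7600).
H(A|B) = Σ p(B) · H(A|B=·).
  B=0: p=0.2400, H(A|B=0) = 1.4899
  B=1: p=0.7600, H(A|B=1) = 1.1684
Weighted sum = 1.246 bits.

1.246 bits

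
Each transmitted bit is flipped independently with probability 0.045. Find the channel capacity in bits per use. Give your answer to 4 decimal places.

Binary symmetric channel: C = 1 − h₂(ε) where h₂ is the binary entropy function.
h₂(0.045) = −0.045·log₂0.045 − 0.955·log₂0.955 = 0.2648.
C = 1 − 0.2648 = 0.7352 bits per channel use.

0.7352 bits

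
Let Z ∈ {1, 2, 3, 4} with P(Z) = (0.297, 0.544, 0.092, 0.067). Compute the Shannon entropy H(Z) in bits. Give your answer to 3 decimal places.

1.576 bits

H(Z) = −Σ p·log₂ p.
  −(0.297)·log₂(0.297) = 0.5202
  −(0.544)·log₂(0.544) = 0.4778
  −(0.092)·log₂(0.092) = 0.3167
  −(0.067)·log₂(0.067) = 0.2613
Sum: 0.5202 + 0.4778 + 0.3167 + 0.2613 = 1.576 bits.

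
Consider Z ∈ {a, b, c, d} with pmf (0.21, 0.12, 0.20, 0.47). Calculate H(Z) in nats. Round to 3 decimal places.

H(Z) = −Σ p·ln p.
  −(0.21)·ln(0.21) = 0.3277
  −(0.12)·ln(0.12) = 0.2544
  −(0.20)·ln(0.20) = 0.3219
  −(0.47)·ln(0.47) = 0.3549
Sum: 0.3277 + 0.2544 + 0.3219 + 0.3549 = 1.259 nats.

1.259 nats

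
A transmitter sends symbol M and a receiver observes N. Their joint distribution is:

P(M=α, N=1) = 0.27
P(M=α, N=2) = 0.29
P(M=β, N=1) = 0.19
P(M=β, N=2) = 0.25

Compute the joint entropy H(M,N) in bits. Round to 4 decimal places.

1.9832 bits

H(M,N) = −Σ p(x,y)·log₂ p(x,y) over all 4 cells.
  cell (α,1): −0.27·log₂0.27 = 0.51002
  cell (α,2): −0.29·log₂0.29 = 0.51790
  cell (β,1): −0.19·log₂0.19 = 0.45523
  cell (β,2): −0.25·log₂0.25 = 0.50000
Sum = 1.9832 bits.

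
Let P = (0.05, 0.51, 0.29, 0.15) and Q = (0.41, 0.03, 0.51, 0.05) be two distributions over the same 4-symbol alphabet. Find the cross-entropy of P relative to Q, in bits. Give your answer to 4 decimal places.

3.5744 bits

H(P,Q) = −Σ p·log₂ q.
  −0.05·log₂(0.41) = 0.06432
  −0.51·log₂(0.03) = 2.58004
  −0.29·log₂(0.51) = 0.28171
  −0.15·log₂(0.05) = 0.64829
H(P,Q) = 3.5744 bits.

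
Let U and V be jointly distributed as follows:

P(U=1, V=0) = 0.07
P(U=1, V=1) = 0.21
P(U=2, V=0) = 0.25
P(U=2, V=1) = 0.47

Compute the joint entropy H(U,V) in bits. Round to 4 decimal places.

1.7533 bits

H(U,V) = −Σ p(x,y)·log₂ p(x,y) over all 4 cells.
  cell (1,0): −0.07·log₂0.07 = 0.26856
  cell (1,1): −0.21·log₂0.21 = 0.47282
  cell (2,0): −0.25·log₂0.25 = 0.50000
  cell (2,1): −0.47·log₂0.47 = 0.51196
Sum = 1.7533 bits.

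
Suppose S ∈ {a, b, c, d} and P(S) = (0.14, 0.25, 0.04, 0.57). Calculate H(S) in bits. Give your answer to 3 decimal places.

1.545 bits

H(S) = −Σ p·log₂ p.
  −(0.14)·log₂(0.14) = 0.3971
  −(0.25)·log₂(0.25) = 0.5000
  −(0.04)·log₂(0.04) = 0.1858
  −(0.57)·log₂(0.57) = 0.4623
Sum: 0.3971 + 0.5000 + 0.1858 + 0.4623 = 1.545 bits.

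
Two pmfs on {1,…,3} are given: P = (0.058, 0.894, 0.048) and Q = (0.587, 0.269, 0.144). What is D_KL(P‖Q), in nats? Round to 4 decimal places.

D(P‖Q) = Σ p·ln(p/q).
  0.058·ln(0.058/0.587) = -0.13425
  0.894·ln(0.894/0.269) = 1.07369
  0.048·ln(0.048/0.144) = -0.05273
D(P‖Q) = 0.8867 nats.

0.8867 nats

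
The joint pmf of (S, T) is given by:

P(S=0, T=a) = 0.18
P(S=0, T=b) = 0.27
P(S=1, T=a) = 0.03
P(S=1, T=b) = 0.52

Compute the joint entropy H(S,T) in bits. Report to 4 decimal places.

1.5977 bits

H(S,T) = −Σ p(x,y)·log₂ p(x,y) over all 4 cells.
  cell (0,a): −0.18·log₂0.18 = 0.44531
  cell (0,b): −0.27·log₂0.27 = 0.51002
  cell (1,a): −0.03·log₂0.03 = 0.15177
  cell (1,b): −0.52·log₂0.52 = 0.49058
Sum = 1.5977 bits.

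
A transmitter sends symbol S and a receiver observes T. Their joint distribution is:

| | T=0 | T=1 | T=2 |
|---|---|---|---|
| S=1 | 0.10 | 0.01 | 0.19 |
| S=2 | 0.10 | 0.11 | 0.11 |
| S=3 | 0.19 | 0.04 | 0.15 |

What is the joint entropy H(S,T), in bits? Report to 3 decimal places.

H(S,T) = −Σ p(x,y)·log₂ p(x,y) over all 9 cells.
  cell (1,0): −0.10·log₂0.10 = 0.3322
  cell (1,1): −0.01·log₂0.01 = 0.0664
  cell (1,2): −0.19·log₂0.19 = 0.4552
  cell (2,0): −0.10·log₂0.10 = 0.3322
  cell (2,1): −0.11·log₂0.11 = 0.3503
  cell (2,2): −0.11·log₂0.11 = 0.3503
  cell (3,0): −0.19·log₂0.19 = 0.4552
  cell (3,1): −0.04·log₂0.04 = 0.1858
  cell (3,2): −0.15·log₂0.15 = 0.4105
Sum = 2.938 bits.

2.938 bits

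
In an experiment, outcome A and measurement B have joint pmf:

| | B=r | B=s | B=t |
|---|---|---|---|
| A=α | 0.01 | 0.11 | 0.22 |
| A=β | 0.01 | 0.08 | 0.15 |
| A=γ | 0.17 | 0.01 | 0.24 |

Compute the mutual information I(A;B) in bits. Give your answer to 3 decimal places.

Marginals: p(A) = (0.3400, 0.2400, 0.4200), p(B) = (0.1900, 0.2000, 0.6100).
I(A;B) = H(A) + H(B) − H(A,B).
H(A) = 1.5490, H(B) = 1.3546, H(A,B) = 2.6610.
I(A;B) = 1.5490 + 1.3546 − 2.6610 = 0.243 bits.

0.243 bits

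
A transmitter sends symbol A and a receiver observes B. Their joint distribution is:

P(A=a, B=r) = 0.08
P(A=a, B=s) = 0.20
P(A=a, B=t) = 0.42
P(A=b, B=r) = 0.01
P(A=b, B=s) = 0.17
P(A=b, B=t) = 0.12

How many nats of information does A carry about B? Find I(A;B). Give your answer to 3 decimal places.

Marginals: p(A) = (0.7000, 0.3000), p(B) = (0.0900, 0.3700, 0.5400).
I(A;B) = Σ p(x,y)·ln[p(x,y)/(p(x)p(y))].
  (a,r): 0.08·ln(1.2698) = 0.0191
  (a,s): 0.20·ln(0.7722) = -0.0517
  (a,t): 0.42·ln(1.1111) = 0.0443
  (b,r): 0.01·ln(0.3704) = -0.0099
  (b,s): 0.17·ln(1.5315) = 0.0725
  (b,t): 0.12·ln(0.7407) = -0.0360
Sum = 0.038 nats.

0.038 nats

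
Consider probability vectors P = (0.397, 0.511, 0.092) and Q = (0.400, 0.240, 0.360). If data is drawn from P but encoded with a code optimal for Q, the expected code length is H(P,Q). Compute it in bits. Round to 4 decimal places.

1.7125 bits

H(P,Q) = −Σ p·log₂ q.
  −0.397·log₂(0.400) = 0.52481
  −0.511·log₂(0.240) = 1.05209
  −0.092·log₂(0.360) = 0.13560
H(P,Q) = 1.7125 bits.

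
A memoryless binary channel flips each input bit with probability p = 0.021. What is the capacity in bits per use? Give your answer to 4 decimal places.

0.8530 bits

Binary symmetric channel: C = 1 − h₂(ε) where h₂ is the binary entropy function.
h₂(0.021) = −0.021·log₂0.021 − 0.979·log₂0.979 = 0.1470.
C = 1 − 0.1470 = 0.8530 bits per channel use.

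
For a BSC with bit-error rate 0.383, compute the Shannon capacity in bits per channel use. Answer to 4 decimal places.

Binary symmetric channel: C = 1 − h₂(ε) where h₂ is the binary entropy function.
h₂(0.383) = −0.383·log₂0.383 − 0.617·log₂0.617 = 0.9601.
C = 1 − 0.9601 = 0.0399 bits per channel use.

0.0399 bits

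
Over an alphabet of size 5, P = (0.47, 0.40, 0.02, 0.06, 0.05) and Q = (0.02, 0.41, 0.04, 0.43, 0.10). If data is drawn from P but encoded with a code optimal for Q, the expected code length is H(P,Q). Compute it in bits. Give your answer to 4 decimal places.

3.4992 bits

H(P,Q) = −Σ p·log₂ q.
  −0.47·log₂(0.02) = 2.65261
  −0.40·log₂(0.41) = 0.51452
  −0.02·log₂(0.04) = 0.09288
  −0.06·log₂(0.43) = 0.07306
  −0.05·log₂(0.10) = 0.16610
H(P,Q) = 3.4992 bits.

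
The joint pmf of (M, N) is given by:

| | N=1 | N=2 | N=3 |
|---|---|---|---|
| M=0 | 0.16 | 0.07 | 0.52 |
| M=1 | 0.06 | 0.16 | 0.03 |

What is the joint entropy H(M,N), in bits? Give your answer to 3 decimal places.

H(M,N) = −Σ p(x,y)·log₂ p(x,y) over all 6 cells.
  cell (0,1): −0.16·log₂0.16 = 0.4230
  cell (0,2): −0.07·log₂0.07 = 0.2686
  cell (0,3): −0.52·log₂0.52 = 0.4906
  cell (1,1): −0.06·log₂0.06 = 0.2435
  cell (1,2): −0.16·log₂0.16 = 0.4230
  cell (1,3): −0.03·log₂0.03 = 0.1518
Sum = 2.000 bits.

2.000 bits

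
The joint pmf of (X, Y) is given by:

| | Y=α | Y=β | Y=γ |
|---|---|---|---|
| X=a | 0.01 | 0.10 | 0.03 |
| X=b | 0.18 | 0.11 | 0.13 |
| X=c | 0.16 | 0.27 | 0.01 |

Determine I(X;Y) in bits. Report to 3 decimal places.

0.189 bits

Marginals: p(X) = (0.1400, 0.4200, 0.4400), p(Y) = (0.3500, 0.4800, 0.1700).
I(X;Y) = H(X) + H(Y) − H(X,Y).
H(X) = 1.4439, H(Y) = 1.4730, H(X,Y) = 2.7281.
I(X;Y) = 1.4439 + 1.4730 − 2.7281 = 0.189 bits.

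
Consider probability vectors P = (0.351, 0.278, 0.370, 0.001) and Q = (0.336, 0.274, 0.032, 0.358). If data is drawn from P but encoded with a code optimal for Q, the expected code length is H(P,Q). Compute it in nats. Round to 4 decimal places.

2.0173 nats

H(P,Q) = −Σ p·ln q.
  −0.351·ln(0.336) = 0.38282
  −0.278·ln(0.274) = 0.35991
  −0.370·ln(0.032) = 1.27355
  −0.001·ln(0.358) = 0.00103
H(P,Q) = 2.0173 nats.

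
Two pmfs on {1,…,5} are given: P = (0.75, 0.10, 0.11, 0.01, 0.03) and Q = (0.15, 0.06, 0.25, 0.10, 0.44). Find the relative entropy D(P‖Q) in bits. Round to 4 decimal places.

1.5354 bits

D(P‖Q) = Σ p·log₂(p/q).
  0.75·log₂(0.75/0.15) = 1.74145
  0.10·log₂(0.10/0.06) = 0.07370
  0.11·log₂(0.11/0.25) = -0.13029
  0.01·log₂(0.01/0.10) = -0.03322
  0.03·log₂(0.03/0.44) = -0.11623
D(P‖Q) = 1.5354 bits.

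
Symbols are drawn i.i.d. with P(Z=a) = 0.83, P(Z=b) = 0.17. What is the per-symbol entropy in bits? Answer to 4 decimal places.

H(Z) = −Σ p·log₂ p.
  −(0.83)·log₂(0.83) = 0.22312
  −(0.17)·log₂(0.17) = 0.43459
Sum: 0.22312 + 0.43459 = 0.6577 bits.

0.6577 bits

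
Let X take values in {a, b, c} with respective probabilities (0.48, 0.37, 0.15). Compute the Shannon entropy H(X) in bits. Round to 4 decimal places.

H(X) = −Σ p·log₂ p.
  −(0.48)·log₂(0.48) = 0.50827
  −(0.37)·log₂(0.37) = 0.53073
  −(0.15)·log₂(0.15) = 0.41054
Sum: 0.50827 + 0.53073 + 0.41054 = 1.4495 bits.

1.4495 bits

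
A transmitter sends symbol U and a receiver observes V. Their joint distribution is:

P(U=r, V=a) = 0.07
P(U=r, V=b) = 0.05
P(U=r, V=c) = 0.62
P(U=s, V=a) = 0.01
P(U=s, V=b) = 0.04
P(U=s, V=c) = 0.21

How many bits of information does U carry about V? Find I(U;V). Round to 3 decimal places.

Marginals: p(U) = (0.7400, 0.2600), p(V) = (0.0800, 0.0900, 0.8300).
I(U;V) = Σ p(x,y)·log₂[p(x,y)/(p(x)p(y))].
  (r,a): 0.07·log₂(1.1824) = 0.0169
  (r,b): 0.05·log₂(0.7508) = -0.0207
  (r,c): 0.62·log₂(1.0094) = 0.0084
  (s,a): 0.01·log₂(0.4808) = -0.0106
  (s,b): 0.04·log₂(1.7094) = 0.0309
  (s,c): 0.21·log₂(0.9731) = -0.0083
Sum = 0.017 bits.

0.017 bits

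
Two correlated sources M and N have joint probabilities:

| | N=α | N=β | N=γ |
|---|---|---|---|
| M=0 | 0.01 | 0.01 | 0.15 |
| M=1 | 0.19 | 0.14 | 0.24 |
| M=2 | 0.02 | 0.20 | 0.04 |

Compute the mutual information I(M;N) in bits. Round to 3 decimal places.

0.283 bits

Marginals: p(M) = (0.1700, 0.5700, 0.2600), p(N) = (0.2200, 0.3500, 0.4300).
I(M;N) = H(M) + H(N) − H(M,N).
H(M) = 1.4021, H(N) = 1.5342, H(M,N) = 2.6529.
I(M;N) = 1.4021 + 1.5342 − 2.6529 = 0.283 bits.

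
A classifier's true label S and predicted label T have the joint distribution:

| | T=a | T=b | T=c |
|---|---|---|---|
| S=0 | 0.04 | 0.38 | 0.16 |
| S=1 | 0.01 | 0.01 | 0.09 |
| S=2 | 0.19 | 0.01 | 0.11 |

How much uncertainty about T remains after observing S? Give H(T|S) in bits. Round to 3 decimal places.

1.127 bits

Chain rule: H(T|S) = H(S,T) − H(S).
Marginals: p(S) = (0.5800, 0.1100, 0.3100), p(T) = (0.2400, 0.4000, 0.3600).
H(S,T) = 2.4567 bits; H(S) = 1.3299 bits.
H(T|S) = 2.4567 − 1.3299 = 1.127 bits.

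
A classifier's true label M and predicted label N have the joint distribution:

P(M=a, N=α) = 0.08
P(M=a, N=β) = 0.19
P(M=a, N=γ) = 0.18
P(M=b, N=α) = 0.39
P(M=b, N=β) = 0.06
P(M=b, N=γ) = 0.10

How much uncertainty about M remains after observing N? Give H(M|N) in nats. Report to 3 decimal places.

0.535 nats

Marginals: p(M) = (0.4500, 0.5500), p(N) = (0.4700, 0.2500, 0.2800).
H(M|N) = Σ p(N) · H(M|N=·).
  N=α: p=0.4700, H(M|N=α) = 0.4562
  N=β: p=0.2500, H(M|N=β) = 0.5511
  N=γ: p=0.2800, H(M|N=γ) = 0.6518
Weighted sum = 0.535 nats.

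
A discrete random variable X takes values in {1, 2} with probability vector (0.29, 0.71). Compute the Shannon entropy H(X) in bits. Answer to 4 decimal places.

0.8687 bits

H(X) = −Σ p·log₂ p.
  −(0.29)·log₂(0.29) = 0.51790
  −(0.71)·log₂(0.71) = 0.35082
Sum: 0.51790 + 0.35082 = 0.8687 bits.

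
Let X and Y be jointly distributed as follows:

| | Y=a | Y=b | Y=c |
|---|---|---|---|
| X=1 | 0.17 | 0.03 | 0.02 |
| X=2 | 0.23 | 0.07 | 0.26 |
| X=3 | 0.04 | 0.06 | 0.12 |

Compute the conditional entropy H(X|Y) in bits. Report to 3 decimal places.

Marginals: p(X) = (0.2200, 0.5600, 0.2200), p(Y) = (0.4400, 0.1600, 0.4000).
H(X|Y) = Σ p(Y) · H(X|Y=·).
  Y=a: p=0.4400, H(X|Y=a) = 1.3338
  Y=b: p=0.1600, H(X|Y=b) = 1.5052
  Y=c: p=0.4000, H(X|Y=c) = 1.1412
Weighted sum = 1.284 bits.

1.284 bits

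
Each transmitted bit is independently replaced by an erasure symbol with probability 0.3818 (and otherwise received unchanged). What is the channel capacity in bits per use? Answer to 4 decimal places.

0.6182 bits

Binary erasure channel: capacity C = 1 − ε.
C = 1 − 0.3818 = 0.6182 bits per channel use.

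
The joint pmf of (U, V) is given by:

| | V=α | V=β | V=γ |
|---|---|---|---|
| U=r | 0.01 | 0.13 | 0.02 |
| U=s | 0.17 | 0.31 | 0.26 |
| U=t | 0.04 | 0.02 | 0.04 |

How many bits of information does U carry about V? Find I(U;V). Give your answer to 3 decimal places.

0.089 bits

Marginals: p(U) = (0.1600, 0.7400, 0.1000), p(V) = (0.2200, 0.4600, 0.3200).
I(U;V) = H(U) + H(V) − H(U,V).
H(U) = 1.0767, H(V) = 1.5219, H(U,V) = 2.5100.
I(U;V) = 1.0767 + 1.5219 − 2.5100 = 0.089 bits.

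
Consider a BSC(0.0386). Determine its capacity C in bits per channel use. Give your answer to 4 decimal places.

0.7642 bits

Binary symmetric channel: C = 1 − h₂(ε) where h₂ is the binary entropy function.
h₂(0.0386) = −0.0386·log₂0.0386 − 0.9614·log₂0.9614 = 0.2358.
C = 1 − 0.2358 = 0.7642 bits per channel use.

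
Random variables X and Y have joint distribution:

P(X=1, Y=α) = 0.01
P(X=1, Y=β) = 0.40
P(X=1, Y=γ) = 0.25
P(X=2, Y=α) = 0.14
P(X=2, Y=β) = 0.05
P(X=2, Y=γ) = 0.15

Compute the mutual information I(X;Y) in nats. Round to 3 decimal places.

0.183 nats

Marginals: p(X) = (0.6600, 0.3400), p(Y) = (0.1500, 0.4500, 0.4000).
I(X;Y) = H(X) + H(Y) − H(X,Y).
H(X) = 0.6410, H(Y) = 1.0104, H(X,Y) = 1.4688.
I(X;Y) = 0.6410 + 1.0104 − 1.4688 = 0.183 nats.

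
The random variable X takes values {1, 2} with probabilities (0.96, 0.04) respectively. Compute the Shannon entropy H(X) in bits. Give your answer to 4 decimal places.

H(X) = −Σ p·log₂ p.
  −(0.96)·log₂(0.96) = 0.05654
  −(0.04)·log₂(0.04) = 0.18575
Sum: 0.05654 + 0.18575 = 0.2423 bits.

0.2423 bits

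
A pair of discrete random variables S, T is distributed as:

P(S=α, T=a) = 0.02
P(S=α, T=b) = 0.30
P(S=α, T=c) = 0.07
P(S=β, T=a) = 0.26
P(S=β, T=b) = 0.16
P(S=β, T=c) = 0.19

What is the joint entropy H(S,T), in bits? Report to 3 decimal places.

H(S,T) = −Σ p(x,y)·log₂ p(x,y) over all 6 cells.
  cell (α,a): −0.02·log₂0.02 = 0.1129
  cell (α,b): −0.30·log₂0.30 = 0.5211
  cell (α,c): −0.07·log₂0.07 = 0.2686
  cell (β,a): −0.26·log₂0.26 = 0.5053
  cell (β,b): −0.16·log₂0.16 = 0.4230
  cell (β,c): −0.19·log₂0.19 = 0.4552
Sum = 2.286 bits.

2.286 bits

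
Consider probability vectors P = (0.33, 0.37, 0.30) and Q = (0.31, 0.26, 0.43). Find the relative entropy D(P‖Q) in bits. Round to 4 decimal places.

D(P‖Q) = Σ p·log₂(p/q).
  0.33·log₂(0.33/0.31) = 0.02977
  0.37·log₂(0.37/0.26) = 0.18834
  0.30·log₂(0.30/0.43) = -0.15581
D(P‖Q) = 0.0623 bits.

0.0623 bits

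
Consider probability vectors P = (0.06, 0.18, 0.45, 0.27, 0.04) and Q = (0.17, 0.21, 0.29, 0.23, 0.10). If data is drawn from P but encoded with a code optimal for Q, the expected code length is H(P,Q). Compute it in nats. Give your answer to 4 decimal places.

1.4332 nats

H(P,Q) = −Σ p·ln q.
  −0.06·ln(0.17) = 0.10632
  −0.18·ln(0.21) = 0.28092
  −0.45·ln(0.29) = 0.55704
  −0.27·ln(0.23) = 0.39681
  −0.04·ln(0.10) = 0.09210
H(P,Q) = 1.4332 nats.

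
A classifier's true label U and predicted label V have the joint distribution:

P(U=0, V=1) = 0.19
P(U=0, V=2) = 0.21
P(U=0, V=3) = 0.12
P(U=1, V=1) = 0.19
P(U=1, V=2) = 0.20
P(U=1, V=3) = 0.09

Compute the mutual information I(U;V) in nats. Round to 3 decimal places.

0.001 nats

Marginals: p(U) = (0.5200, 0.4800), p(V) = (0.3800, 0.4100, 0.2100).
I(U;V) = H(U) + H(V) − H(U,V).
H(U) = 0.6923, H(V) = 1.0610, H(U,V) = 1.7518.
I(U;V) = 0.6923 + 1.0610 − 1.7518 = 0.001 nats.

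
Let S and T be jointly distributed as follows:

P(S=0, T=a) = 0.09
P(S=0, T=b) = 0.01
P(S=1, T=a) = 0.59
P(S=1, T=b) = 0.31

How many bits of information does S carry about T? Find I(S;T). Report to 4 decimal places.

0.0214 bits

Marginals: p(S) = (0.1000, 0.9000), p(T) = (0.6800, 0.3200).
I(S;T) = H(S) + H(T) − H(S,T).
H(S) = 0.4690, H(T) = 0.9044, H(S,T) = 1.3520.
I(S;T) = 0.4690 + 0.9044 − 1.3520 = 0.0214 bits.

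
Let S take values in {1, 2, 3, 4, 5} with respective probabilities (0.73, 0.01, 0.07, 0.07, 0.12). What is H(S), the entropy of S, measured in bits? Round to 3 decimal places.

H(S) = −Σ p·log₂ p.
  −(0.73)·log₂(0.73) = 0.3314
  −(0.01)·log₂(0.01) = 0.0664
  −(0.07)·log₂(0.07) = 0.2686
  −(0.07)·log₂(0.07) = 0.2686
  −(0.12)·log₂(0.12) = 0.3671
Sum: 0.3314 + 0.0664 + 0.2686 + 0.2686 + 0.3671 = 1.302 bits.

1.302 bits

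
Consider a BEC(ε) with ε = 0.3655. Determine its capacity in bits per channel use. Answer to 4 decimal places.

Binary erasure channel: capacity C = 1 − ε.
C = 1 − 0.3655 = 0.6345 bits per channel use.

0.6345 bits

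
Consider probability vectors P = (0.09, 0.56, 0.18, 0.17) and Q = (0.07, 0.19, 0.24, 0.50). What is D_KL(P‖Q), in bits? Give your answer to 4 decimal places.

0.5666 bits

D(P‖Q) = Σ p·log₂(p/q).
  0.09·log₂(0.09/0.07) = 0.03263
  0.56·log₂(0.56/0.19) = 0.87328
  0.18·log₂(0.18/0.24) = -0.07471
  0.17·log₂(0.17/0.50) = -0.26459
D(P‖Q) = 0.5666 bits.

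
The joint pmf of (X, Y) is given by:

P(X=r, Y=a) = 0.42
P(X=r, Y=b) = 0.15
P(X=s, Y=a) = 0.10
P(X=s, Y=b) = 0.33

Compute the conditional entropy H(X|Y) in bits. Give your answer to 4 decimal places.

0.7974 bits

Chain rule: H(X|Y) = H(X,Y) − H(Y).
Marginals: p(X) = (0.5700, 0.4300), p(Y) = (0.5200, 0.4800).
H(X,Y) = 1.7962 bits; H(Y) = 0.9988 bits.
H(X|Y) = 1.7962 − 0.9988 = 0.7974 bits.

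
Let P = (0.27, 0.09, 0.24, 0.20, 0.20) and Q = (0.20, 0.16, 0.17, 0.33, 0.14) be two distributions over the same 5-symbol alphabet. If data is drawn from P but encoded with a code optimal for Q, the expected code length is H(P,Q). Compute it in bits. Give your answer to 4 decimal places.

2.3656 bits

H(P,Q) = −Σ p·log₂ q.
  −0.27·log₂(0.20) = 0.62692
  −0.09·log₂(0.16) = 0.23795
  −0.24·log₂(0.17) = 0.61353
  −0.20·log₂(0.33) = 0.31989
  −0.20·log₂(0.14) = 0.56730
H(P,Q) = 2.3656 bits.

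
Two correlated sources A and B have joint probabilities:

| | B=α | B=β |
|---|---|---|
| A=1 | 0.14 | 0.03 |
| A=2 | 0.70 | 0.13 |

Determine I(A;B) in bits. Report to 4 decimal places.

Marginals: p(A) = (0.1700, 0.8300), p(B) = (0.8400, 0.1600).
I(A;B) = H(A) + H(B) − H(A,B).
H(A) = 0.6577, H(B) = 0.6343, H(A,B) = 1.2917.
I(A;B) = 0.6577 + 0.6343 − 1.2917 = 0.0003 bits.

0.0003 bits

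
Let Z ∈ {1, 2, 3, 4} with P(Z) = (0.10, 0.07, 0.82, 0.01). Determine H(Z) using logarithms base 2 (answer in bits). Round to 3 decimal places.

0.902 bits

H(Z) = −Σ p·log₂ p.
  −(0.10)·log₂(0.10) = 0.3322
  −(0.07)·log₂(0.07) = 0.2686
  −(0.82)·log₂(0.82) = 0.2348
  −(0.01)·log₂(0.01) = 0.0664
Sum: 0.3322 + 0.2686 + 0.2348 + 0.0664 = 0.902 bits.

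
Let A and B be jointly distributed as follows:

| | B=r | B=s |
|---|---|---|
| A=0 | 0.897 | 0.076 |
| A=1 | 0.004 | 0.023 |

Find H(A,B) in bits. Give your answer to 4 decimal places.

H(A,B) = −Σ p(x,y)·log₂ p(x,y) over all 4 cells.
  cell (0,r): −0.897·log₂0.897 = 0.14067
  cell (0,s): −0.076·log₂0.076 = 0.28256
  cell (1,r): −0.004·log₂0.004 = 0.03186
  cell (1,s): −0.023·log₂0.023 = 0.12517
Sum = 0.5803 bits.

0.5803 bits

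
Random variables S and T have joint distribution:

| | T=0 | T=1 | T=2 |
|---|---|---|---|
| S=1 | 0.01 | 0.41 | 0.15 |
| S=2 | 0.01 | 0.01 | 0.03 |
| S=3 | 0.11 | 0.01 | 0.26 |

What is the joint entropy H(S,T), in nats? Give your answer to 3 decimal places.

H(S,T) = −Σ p(x,y)·ln p(x,y) over all 9 cells.
  cell (1,0): −0.01·ln0.01 = 0.0461
  cell (1,1): −0.41·ln0.41 = 0.3656
  cell (1,2): −0.15·ln0.15 = 0.2846
  cell (2,0): −0.01·ln0.01 = 0.0461
  cell (2,1): −0.01·ln0.01 = 0.0461
  cell (2,2): −0.03·ln0.03 = 0.1052
  cell (3,0): −0.11·ln0.11 = 0.2428
  cell (3,1): −0.01·ln0.01 = 0.0461
  cell (3,2): −0.26·ln0.26 = 0.3502
Sum = 1.533 nats.

1.533 nats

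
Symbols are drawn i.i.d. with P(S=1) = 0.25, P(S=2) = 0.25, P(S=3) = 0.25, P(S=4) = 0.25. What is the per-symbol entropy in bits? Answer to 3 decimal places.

H(S) = −Σ p·log₂ p.
  −(0.25)·log₂(0.25) = 0.5000
  −(0.25)·log₂(0.25) = 0.5000
  −(0.25)·log₂(0.25) = 0.5000
  −(0.25)·log₂(0.25) = 0.5000
Sum: 0.5000 + 0.5000 + 0.5000 + 0.5000 = 2.000 bits.

2.000 bits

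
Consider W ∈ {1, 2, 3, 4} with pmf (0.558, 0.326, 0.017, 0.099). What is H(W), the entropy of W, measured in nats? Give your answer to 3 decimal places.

H(W) = −Σ p·ln p.
  −(0.558)·ln(0.558) = 0.3255
  −(0.326)·ln(0.326) = 0.3654
  −(0.017)·ln(0.017) = 0.0693
  −(0.099)·ln(0.099) = 0.2290
Sum: 0.3255 + 0.3654 + 0.0693 + 0.2290 = 0.989 nats.

0.989 nats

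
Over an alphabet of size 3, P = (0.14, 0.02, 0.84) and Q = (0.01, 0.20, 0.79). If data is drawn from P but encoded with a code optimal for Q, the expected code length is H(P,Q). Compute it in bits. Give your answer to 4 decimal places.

H(P,Q) = −Σ p·log₂ q.
  −0.14·log₂(0.01) = 0.93014
  −0.02·log₂(0.20) = 0.04644
  −0.84·log₂(0.79) = 0.28566
H(P,Q) = 1.2622 bits.

1.2622 bits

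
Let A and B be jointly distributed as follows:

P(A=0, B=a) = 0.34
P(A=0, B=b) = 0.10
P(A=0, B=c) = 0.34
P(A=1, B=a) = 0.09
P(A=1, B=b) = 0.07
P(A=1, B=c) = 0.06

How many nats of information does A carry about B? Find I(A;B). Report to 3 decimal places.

Marginals: p(A) = (0.7800, 0.2200), p(B) = (0.4300, 0.1700, 0.4000).
I(A;B) = H(A) + H(B) − H(A,B).
H(A) = 0.5269, H(B) = 1.0307, H(A,B) = 1.5355.
I(A;B) = 0.5269 + 1.0307 − 1.5355 = 0.022 nats.

0.022 nats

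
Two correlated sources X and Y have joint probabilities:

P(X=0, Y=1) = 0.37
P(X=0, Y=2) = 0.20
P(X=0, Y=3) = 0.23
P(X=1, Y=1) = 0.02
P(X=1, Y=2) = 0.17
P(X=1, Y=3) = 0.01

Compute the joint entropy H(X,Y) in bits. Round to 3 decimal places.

2.097 bits

H(X,Y) = −Σ p(x,y)·log₂ p(x,y) over all 6 cells.
  cell (0,1): −0.37·log₂0.37 = 0.5307
  cell (0,2): −0.20·log₂0.20 = 0.4644
  cell (0,3): −0.23·log₂0.23 = 0.4877
  cell (1,1): −0.02·log₂0.02 = 0.1129
  cell (1,2): −0.17·log₂0.17 = 0.4346
  cell (1,3): −0.01·log₂0.01 = 0.0664
Sum = 2.097 bits.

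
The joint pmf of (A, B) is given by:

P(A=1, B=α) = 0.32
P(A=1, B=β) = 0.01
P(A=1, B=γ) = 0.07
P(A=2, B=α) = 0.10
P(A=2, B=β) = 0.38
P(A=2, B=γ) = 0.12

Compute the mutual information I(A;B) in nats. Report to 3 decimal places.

Marginals: p(A) = (0.4000, 0.6000), p(B) = (0.4200, 0.3900, 0.1900).
I(A;B) = Σ p(x,y)·ln[p(x,y)/(p(x)p(y))].
  (1,α): 0.32·ln(1.9048) = 0.2062
  (1,β): 0.01·ln(0.0641) = -0.0275
  (1,γ): 0.07·ln(0.9211) = -0.0058
  (2,α): 0.10·ln(0.3968) = -0.0924
  (2,β): 0.38·ln(1.6239) = 0.1842
  (2,γ): 0.12·ln(1.0526) = 0.0062
Sum = 0.271 nats.

0.271 nats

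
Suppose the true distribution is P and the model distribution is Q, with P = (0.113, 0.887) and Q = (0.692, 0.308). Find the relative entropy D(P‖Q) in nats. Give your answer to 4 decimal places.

0.7334 nats

D(P‖Q) = Σ p·ln(p/q).
  0.113·ln(0.113/0.692) = -0.20478
  0.887·ln(0.887/0.308) = 0.93822
D(P‖Q) = 0.7334 nats.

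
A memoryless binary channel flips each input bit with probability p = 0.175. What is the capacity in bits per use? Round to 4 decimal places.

Binary symmetric channel: C = 1 − h₂(ε) where h₂ is the binary entropy function.
h₂(0.175) = −0.175·log₂0.175 − 0.825·log₂0.825 = 0.6690.
C = 1 − 0.6690 = 0.3310 bits per channel use.

0.3310 bits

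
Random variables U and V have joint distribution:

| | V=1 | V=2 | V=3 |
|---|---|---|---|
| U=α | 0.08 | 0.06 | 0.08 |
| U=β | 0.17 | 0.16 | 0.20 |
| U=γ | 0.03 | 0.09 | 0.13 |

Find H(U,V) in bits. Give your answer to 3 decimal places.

H(U,V) = −Σ p(x,y)·log₂ p(x,y) over all 9 cells.
  cell (α,1): −0.08·log₂0.08 = 0.2915
  cell (α,2): −0.06·log₂0.06 = 0.2435
  cell (α,3): −0.08·log₂0.08 = 0.2915
  cell (β,1): −0.17·log₂0.17 = 0.4346
  cell (β,2): −0.16·log₂0.16 = 0.4230
  cell (β,3): −0.20·log₂0.20 = 0.4644
  cell (γ,1): −0.03·log₂0.03 = 0.1518
  cell (γ,2): −0.09·log₂0.09 = 0.3127
  cell (γ,3): −0.13·log₂0.13 = 0.3826
Sum = 2.996 bits.

2.996 bits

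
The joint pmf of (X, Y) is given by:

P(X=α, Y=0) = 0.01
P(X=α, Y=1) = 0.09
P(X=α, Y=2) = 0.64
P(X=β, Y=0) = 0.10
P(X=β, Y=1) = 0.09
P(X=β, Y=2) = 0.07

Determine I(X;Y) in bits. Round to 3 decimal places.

Marginals: p(X) = (0.7400, 0.2600), p(Y) = (0.1100, 0.1800, 0.7100).
I(X;Y) = H(X) + H(Y) − H(X,Y).
H(X) = 0.8267, H(Y) = 1.1464, H(X,Y) = 1.7046.
I(X;Y) = 0.8267 + 1.1464 − 1.7046 = 0.269 bits.

0.269 bits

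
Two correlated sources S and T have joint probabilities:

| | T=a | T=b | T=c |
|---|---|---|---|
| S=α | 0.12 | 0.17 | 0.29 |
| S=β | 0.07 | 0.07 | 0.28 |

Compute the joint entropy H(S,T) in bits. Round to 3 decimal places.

2.371 bits

H(S,T) = −Σ p(x,y)·log₂ p(x,y) over all 6 cells.
  cell (α,a): −0.12·log₂0.12 = 0.3671
  cell (α,b): −0.17·log₂0.17 = 0.4346
  cell (α,c): −0.29·log₂0.29 = 0.5179
  cell (β,a): −0.07·log₂0.07 = 0.2686
  cell (β,b): −0.07·log₂0.07 = 0.2686
  cell (β,c): −0.28·log₂0.28 = 0.5142
Sum = 2.371 bits.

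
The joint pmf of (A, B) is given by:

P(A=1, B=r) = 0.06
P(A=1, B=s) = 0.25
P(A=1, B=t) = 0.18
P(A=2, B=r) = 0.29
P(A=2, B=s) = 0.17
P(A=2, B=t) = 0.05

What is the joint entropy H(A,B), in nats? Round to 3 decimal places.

H(A,B) = −Σ p(x,y)·ln p(x,y) over all 6 cells.
  cell (1,r): −0.06·ln0.06 = 0.1688
  cell (1,s): −0.25·ln0.25 = 0.3466
  cell (1,t): −0.18·ln0.18 = 0.3087
  cell (2,r): −0.29·ln0.29 = 0.3590
  cell (2,s): −0.17·ln0.17 = 0.3012
  cell (2,t): −0.05·ln0.05 = 0.1498
Sum = 1.634 nats.

1.634 nats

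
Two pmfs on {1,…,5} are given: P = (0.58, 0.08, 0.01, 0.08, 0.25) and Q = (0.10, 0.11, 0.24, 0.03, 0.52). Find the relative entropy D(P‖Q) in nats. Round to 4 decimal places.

0.8577 nats

D(P‖Q) = Σ p·ln(p/q).
  0.58·ln(0.58/0.10) = 1.01956
  0.08·ln(0.08/0.11) = -0.02548
  0.01·ln(0.01/0.24) = -0.03178
  0.08·ln(0.08/0.03) = 0.07847
  0.25·ln(0.25/0.52) = -0.18309
D(P‖Q) = 0.8577 nats.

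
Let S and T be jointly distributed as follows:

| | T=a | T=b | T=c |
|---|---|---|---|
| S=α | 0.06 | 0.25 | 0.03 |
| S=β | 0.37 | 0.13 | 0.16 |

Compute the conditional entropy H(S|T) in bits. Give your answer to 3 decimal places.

0.722 bits

Marginals: p(S) = (0.3400, 0.6600), p(T) = (0.4300, 0.3800, 0.1900).
H(S|T) = Σ p(T) · H(S|T=·).
  T=a: p=0.4300, H(S|T=a) = 0.5830
  T=b: p=0.3800, H(S|T=b) = 0.9268
  T=c: p=0.1900, H(S|T=c) = 0.6292
Weighted sum = 0.722 bits.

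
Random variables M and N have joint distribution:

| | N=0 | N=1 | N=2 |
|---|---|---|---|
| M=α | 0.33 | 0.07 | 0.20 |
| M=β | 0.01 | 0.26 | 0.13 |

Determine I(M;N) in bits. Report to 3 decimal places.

0.341 bits

Marginals: p(M) = (0.6000, 0.4000), p(N) = (0.3400, 0.3300, 0.3300).
I(M;N) = Σ p(x,y)·log₂[p(x,y)/(p(x)p(y))].
  (α,0): 0.33·log₂(1.6176) = 0.2290
  (α,1): 0.07·log₂(0.3535) = -0.1050
  (α,2): 0.20·log₂(1.0101) = 0.0029
  (β,0): 0.01·log₂(0.0735) = -0.0377
  (β,1): 0.26·log₂(1.9697) = 0.2543
  (β,2): 0.13·log₂(0.9848) = -0.0029
Sum = 0.341 bits.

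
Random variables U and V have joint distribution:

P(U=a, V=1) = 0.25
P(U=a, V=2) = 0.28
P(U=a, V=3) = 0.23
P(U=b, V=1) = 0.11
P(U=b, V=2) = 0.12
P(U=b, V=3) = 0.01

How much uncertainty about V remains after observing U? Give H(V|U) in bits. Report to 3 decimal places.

Marginals: p(U) = (0.7600, 0.2400), p(V) = (0.3600, 0.4000, 0.2400).
H(V|U) = Σ p(U) · H(V|U=·).
  U=a: p=0.7600, H(V|U=a) = 1.5802
  U=b: p=0.2400, H(V|U=b) = 1.2069
Weighted sum = 1.491 bits.

1.491 bits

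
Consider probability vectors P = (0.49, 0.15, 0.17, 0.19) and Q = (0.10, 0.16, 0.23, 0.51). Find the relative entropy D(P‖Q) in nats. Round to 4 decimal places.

D(P‖Q) = Σ p·ln(p/q).
  0.49·ln(0.49/0.10) = 0.77873
  0.15·ln(0.15/0.16) = -0.00968
  0.17·ln(0.17/0.23) = -0.05139
  0.19·ln(0.19/0.51) = -0.18760
D(P‖Q) = 0.5301 nats.

0.5301 nats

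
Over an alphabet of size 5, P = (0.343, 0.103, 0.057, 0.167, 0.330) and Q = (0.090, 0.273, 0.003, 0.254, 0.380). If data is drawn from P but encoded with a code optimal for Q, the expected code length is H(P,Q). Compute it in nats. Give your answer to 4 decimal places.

H(P,Q) = −Σ p·ln q.
  −0.343·ln(0.090) = 0.82593
  −0.103·ln(0.273) = 0.13372
  −0.057·ln(0.003) = 0.33112
  −0.167·ln(0.254) = 0.22886
  −0.330·ln(0.380) = 0.31930
H(P,Q) = 1.8389 nats.

1.8389 nats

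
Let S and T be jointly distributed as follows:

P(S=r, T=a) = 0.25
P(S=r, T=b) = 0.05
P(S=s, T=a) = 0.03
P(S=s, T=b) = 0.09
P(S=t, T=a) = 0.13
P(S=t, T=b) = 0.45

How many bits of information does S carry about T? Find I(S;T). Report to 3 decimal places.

Marginals: p(S) = (0.3000, 0.1200, 0.5800), p(T) = (0.4100, 0.5900).
I(S;T) = Σ p(x,y)·log₂[p(x,y)/(p(x)p(y))].
  (r,a): 0.25·log₂(2.0325) = 0.2558
  (r,b): 0.05·log₂(0.2825) = -0.0912
  (s,a): 0.03·log₂(0.6098) = -0.0214
  (s,b): 0.09·log₂(1.2712) = 0.0312
  (t,a): 0.13·log₂(0.5467) = -0.1133
  (t,b): 0.45·log₂(1.3150) = 0.1778
Sum = 0.239 bits.

0.239 bits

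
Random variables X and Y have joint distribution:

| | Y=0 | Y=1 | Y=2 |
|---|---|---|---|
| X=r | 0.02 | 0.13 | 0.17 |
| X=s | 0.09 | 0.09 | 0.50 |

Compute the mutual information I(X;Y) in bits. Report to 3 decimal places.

Marginals: p(X) = (0.3200, 0.6800), p(Y) = (0.1100, 0.2200, 0.6700).
I(X;Y) = Σ p(x,y)·log₂[p(x,y)/(p(x)p(y))].
  (r,0): 0.02·log₂(0.5682) = -0.0163
  (r,1): 0.13·log₂(1.8466) = 0.1150
  (r,2): 0.17·log₂(0.7929) = -0.0569
  (s,0): 0.09·log₂(1.2032) = 0.0240
  (s,1): 0.09·log₂(0.6016) = -0.0660
  (s,2): 0.50·log₂(1.0975) = 0.0671
Sum = 0.067 bits.

0.067 bits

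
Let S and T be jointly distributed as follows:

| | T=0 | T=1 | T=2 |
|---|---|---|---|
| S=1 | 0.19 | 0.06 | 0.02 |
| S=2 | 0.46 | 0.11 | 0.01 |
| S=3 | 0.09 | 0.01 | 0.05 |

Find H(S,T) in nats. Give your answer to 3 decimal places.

1.621 nats

H(S,T) = −Σ p(x,y)·ln p(x,y) over all 9 cells.
  cell (1,0): −0.19·ln0.19 = 0.3155
  cell (1,1): −0.06·ln0.06 = 0.1688
  cell (1,2): −0.02·ln0.02 = 0.0782
  cell (2,0): −0.46·ln0.46 = 0.3572
  cell (2,1): −0.11·ln0.11 = 0.2428
  cell (2,2): −0.01·ln0.01 = 0.0461
  cell (3,0): −0.09·ln0.09 = 0.2167
  cell (3,1): −0.01·ln0.01 = 0.0461
  cell (3,2): −0.05·ln0.05 = 0.1498
Sum = 1.621 nats.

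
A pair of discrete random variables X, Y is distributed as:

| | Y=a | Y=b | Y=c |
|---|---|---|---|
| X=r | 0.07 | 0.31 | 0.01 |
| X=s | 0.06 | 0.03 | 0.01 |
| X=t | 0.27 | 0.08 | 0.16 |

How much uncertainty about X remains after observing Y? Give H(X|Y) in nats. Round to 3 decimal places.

0.725 nats

Chain rule: H(X|Y) = H(X,Y) − H(Y).
Marginals: p(X) = (0.3900, 0.1000, 0.5100), p(Y) = (0.4000, 0.4200, 0.1800).
H(X,Y) = 1.7641 nats; H(Y) = 1.0395 nats.
H(X|Y) = 1.7641 − 1.0395 = 0.725 nats.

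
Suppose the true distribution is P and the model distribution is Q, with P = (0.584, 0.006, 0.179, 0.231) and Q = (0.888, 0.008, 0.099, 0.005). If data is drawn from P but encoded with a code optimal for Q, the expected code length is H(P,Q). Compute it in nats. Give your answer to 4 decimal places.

1.7362 nats

H(P,Q) = −Σ p·ln q.
  −0.584·ln(0.888) = 0.06937
  −0.006·ln(0.008) = 0.02897
  −0.179·ln(0.099) = 0.41396
  −0.231·ln(0.005) = 1.22391
H(P,Q) = 1.7362 nats.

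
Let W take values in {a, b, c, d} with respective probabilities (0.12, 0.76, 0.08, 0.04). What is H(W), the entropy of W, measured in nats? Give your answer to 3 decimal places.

H(W) = −Σ p·ln p.
  −(0.12)·ln(0.12) = 0.2544
  −(0.76)·ln(0.76) = 0.2086
  −(0.08)·ln(0.08) = 0.2021
  −(0.04)·ln(0.04) = 0.1288
Sum: 0.2544 + 0.2086 + 0.2021 + 0.1288 = 0.794 nats.

0.794 nats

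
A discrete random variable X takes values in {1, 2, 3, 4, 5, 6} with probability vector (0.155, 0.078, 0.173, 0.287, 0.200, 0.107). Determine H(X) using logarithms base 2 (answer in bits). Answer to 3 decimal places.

H(X) = −Σ p·log₂ p.
  −(0.155)·log₂(0.155) = 0.4169
  −(0.078)·log₂(0.078) = 0.2871
  −(0.173)·log₂(0.173) = 0.4379
  −(0.287)·log₂(0.287) = 0.5169
  −(0.200)·log₂(0.200) = 0.4644
  −(0.107)·log₂(0.107) = 0.3450
Sum: 0.4169 + 0.2871 + 0.4379 + 0.5169 + 0.4644 + 0.3450 = 2.468 bits.

2.468 bits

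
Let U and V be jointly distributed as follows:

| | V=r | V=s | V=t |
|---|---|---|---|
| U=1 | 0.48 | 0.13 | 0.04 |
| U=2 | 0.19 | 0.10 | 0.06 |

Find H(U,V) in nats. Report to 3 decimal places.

1.461 nats

H(U,V) = −Σ p(x,y)·ln p(x,y) over all 6 cells.
  cell (1,r): −0.48·ln0.48 = 0.3523
  cell (1,s): −0.13·ln0.13 = 0.2652
  cell (1,t): −0.04·ln0.04 = 0.1288
  cell (2,r): −0.19·ln0.19 = 0.3155
  cell (2,s): −0.10·ln0.10 = 0.2303
  cell (2,t): −0.06·ln0.06 = 0.1688
Sum = 1.461 nats.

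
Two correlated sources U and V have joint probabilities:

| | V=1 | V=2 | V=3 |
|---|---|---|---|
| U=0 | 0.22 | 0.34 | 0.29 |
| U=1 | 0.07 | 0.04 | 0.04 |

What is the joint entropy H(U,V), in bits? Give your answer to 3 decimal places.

2.168 bits

H(U,V) = −Σ p(x,y)·log₂ p(x,y) over all 6 cells.
  cell (0,1): −0.22·log₂0.22 = 0.4806
  cell (0,2): −0.34·log₂0.34 = 0.5292
  cell (0,3): −0.29·log₂0.29 = 0.5179
  cell (1,1): −0.07·log₂0.07 = 0.2686
  cell (1,2): −0.04·log₂0.04 = 0.1858
  cell (1,3): −0.04·log₂0.04 = 0.1858
Sum = 2.168 bits.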